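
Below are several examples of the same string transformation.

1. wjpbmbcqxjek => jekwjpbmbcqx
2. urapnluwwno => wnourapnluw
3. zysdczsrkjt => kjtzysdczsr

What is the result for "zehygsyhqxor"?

xorzehygsyhq

The transformation: move the last 3 characters to the front (rotate right by 3).
Doing the same to "zehygsyhqxor": "xorzehygsyhq".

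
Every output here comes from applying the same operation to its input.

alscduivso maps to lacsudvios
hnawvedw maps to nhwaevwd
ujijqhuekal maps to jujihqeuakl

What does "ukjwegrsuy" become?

kuwjgesryu

Looking at the pairs, the operation is to swap each adjacent pair of characters (1↔2, 3↔4, ...).
Doing the same to "ukjwegrsuy": "kuwjgesryu".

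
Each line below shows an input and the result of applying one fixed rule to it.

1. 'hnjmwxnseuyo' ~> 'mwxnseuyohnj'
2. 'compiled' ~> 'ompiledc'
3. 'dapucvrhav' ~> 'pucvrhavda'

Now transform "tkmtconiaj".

In each case the input is transformed by: swap the front and back halves of the string, then move the last 3 characters to the front (rotate right by 3).
Doing the same to "tkmtconiaj": "mtconiajtk".

mtconiajtk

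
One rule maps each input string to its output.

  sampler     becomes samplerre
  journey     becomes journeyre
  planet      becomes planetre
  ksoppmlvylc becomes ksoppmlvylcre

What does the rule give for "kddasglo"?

kddasglore

The transformation: append "re".
For "kddasglo" the result is "kddasglore".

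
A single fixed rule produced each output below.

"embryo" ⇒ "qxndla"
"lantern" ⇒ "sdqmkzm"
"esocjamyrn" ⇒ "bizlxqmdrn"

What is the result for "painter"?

Looking at the pairs, the operation is to shift every letter 1 place backward in the alphabet (wrapping around), then move the first 3 characters to the end (rotate left by 3).
Starting from "painter": after the first operation, "ozhmsdq"; after the second, "msdqozh".

msdqozh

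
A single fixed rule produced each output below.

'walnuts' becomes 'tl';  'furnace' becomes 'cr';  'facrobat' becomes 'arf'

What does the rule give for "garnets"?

Rule — reverse the string, then keep one character in every 3, starting at position 2 (positions 2nd, 5th, 8th, ...).
Working it through for "garnets": intermediate "stenrag", final "tr".

tr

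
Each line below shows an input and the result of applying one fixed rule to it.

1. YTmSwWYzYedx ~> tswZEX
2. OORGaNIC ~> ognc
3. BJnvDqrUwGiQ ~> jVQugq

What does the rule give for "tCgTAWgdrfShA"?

ctwDFH

The rule is to flip the case of every letter, then keep every other character starting from the second (positions 2nd, 4th, 6th, ...).
On "tCgTAWgdrfShA": the first step gives "TcGtawGDRFsHa", and the second then gives "ctwDFH".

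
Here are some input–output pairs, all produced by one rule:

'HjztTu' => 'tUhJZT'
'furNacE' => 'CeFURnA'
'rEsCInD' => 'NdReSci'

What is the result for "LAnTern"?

RNlaNtE

The transformation: move the last 2 characters to the front (rotate right by 2), then flip the case of every letter.
On "LAnTern": the first step gives "rnLAnTe", and the second then gives "RNlaNtE".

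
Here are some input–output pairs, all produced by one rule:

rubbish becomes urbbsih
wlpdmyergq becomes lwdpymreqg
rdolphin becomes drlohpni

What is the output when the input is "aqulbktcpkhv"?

qalukbctkpvh

Rule — swap each adjacent pair of characters (1↔2, 3↔4, ...).
Doing the same to "aqulbktcpkhv": "qalukbctkpvh".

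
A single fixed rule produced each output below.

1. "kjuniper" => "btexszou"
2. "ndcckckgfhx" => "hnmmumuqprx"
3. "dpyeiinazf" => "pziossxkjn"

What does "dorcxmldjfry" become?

iybmhwvntpbn

Rule — swap the first and last characters, then shift every letter 10 places forward in the alphabet (wrapping around).
For "dorcxmldjfry", step one produces "yorcxmldjfrd"; step two turns that into "iybmhwvntpbn".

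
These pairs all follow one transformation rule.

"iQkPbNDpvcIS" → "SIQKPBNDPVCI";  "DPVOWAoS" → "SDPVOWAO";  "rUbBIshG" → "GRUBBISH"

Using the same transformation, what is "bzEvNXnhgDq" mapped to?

QBZEVNXNHGD

Rule — move the last character to the front, then convert every letter to uppercase.
Starting from "bzEvNXnhgDq": after the first operation, "qbzEvNXnhgD"; after the second, "QBZEVNXNHGD".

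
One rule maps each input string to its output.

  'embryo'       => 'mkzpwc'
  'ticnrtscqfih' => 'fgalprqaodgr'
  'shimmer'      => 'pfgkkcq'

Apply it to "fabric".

Each output is the input with this applied: shift every letter 2 places backward in the alphabet (wrapping around), then swap the first and last characters.
For "fabric", step one produces "dyzpga"; step two turns that into "ayzpgd".

ayzpgd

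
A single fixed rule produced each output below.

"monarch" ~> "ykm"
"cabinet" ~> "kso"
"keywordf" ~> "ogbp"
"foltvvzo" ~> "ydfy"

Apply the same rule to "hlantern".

Each output is the input with this applied: shift every letter 10 places forward in the alphabet (wrapping around), then keep every other character starting from the second (positions 2nd, 4th, 6th, ...).
Working it through for "hlantern": intermediate "rvkxdobx", final "vxox".
(Check on "cabinet": → "mklsxod" → "kso" ✓)

vxox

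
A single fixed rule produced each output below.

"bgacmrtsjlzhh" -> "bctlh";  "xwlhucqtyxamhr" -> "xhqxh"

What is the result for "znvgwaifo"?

In each case the input is transformed by: keep one character in every 3, starting at position 1 (positions 1st, 4th, 7th, ...).
"znvgwaifo" → "zgi".

zgi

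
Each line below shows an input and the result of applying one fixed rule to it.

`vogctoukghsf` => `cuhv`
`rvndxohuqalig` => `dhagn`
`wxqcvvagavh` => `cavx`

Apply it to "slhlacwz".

What's happening: move the first 3 characters to the end (rotate left by 3), then keep one character in every 3, starting at position 1 (positions 1st, 4th, 7th, ...).
"slhlacwz" → "lwl".

lwl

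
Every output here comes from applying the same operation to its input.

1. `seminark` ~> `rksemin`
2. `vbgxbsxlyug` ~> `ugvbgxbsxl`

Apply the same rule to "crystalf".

lfcryst

What's happening: move the last 2 characters to the front (rotate right by 2), then delete the last character.
For "crystalf", step one produces "lfcrysta"; step two turns that into "lfcryst".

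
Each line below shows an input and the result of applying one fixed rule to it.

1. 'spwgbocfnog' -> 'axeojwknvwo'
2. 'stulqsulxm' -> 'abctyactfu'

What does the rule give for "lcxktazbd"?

What's happening: shift every letter 8 places forward in the alphabet (wrapping around).
For "lcxktazbd" the result is "tkfsbihjl".

tkfsbihjl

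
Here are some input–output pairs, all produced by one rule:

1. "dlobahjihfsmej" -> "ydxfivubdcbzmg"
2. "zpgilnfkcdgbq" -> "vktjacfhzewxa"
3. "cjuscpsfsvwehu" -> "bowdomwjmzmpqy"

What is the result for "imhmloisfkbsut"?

What's happening: move the last 2 characters to the front (rotate right by 2), then shift every letter 6 places backward in the alphabet (wrapping around).
Starting from "imhmloisfkbsut": after the first operation, "utimhmloisfkbs"; after the second, "oncgbgficmzevm".
(Check on "dlobahjihfsmej": → "ejdlobahjihfsm" → "ydxfivubdcbzmg" ✓)

oncgbgficmzevm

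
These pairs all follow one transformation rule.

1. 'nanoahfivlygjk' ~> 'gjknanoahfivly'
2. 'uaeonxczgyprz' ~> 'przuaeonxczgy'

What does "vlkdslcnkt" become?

nktvlkdslc

The pattern: move the last 3 characters to the front (rotate right by 3).
Doing the same to "vlkdslcnkt": "nktvlkdslc".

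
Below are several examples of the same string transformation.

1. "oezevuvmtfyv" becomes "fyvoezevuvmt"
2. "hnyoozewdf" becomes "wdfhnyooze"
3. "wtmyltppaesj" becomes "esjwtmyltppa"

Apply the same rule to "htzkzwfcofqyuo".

yuohtzkzwfcofq

Rule — move the last 3 characters to the front (rotate right by 3).
Doing the same to "htzkzwfcofqyuo": "yuohtzkzwfcofq".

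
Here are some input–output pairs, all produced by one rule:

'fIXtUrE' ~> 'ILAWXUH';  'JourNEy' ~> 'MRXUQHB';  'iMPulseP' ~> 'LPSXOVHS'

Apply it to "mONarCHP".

Each output is the input with this applied: shift every letter 3 places forward in the alphabet (wrapping around), then convert every letter to uppercase.
On "mONarCHP": the first step gives "pRQduFKS", and the second then gives "PRQDUFKS".

PRQDUFKS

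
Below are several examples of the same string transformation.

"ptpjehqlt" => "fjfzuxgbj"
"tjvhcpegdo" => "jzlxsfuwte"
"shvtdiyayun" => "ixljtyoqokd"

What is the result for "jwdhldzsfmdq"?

Looking at the pairs, the operation is to shift every letter 10 places backward in the alphabet (wrapping around).
Doing the same to "jwdhldzsfmdq": "zmtxbtpivctg".

zmtxbtpivctg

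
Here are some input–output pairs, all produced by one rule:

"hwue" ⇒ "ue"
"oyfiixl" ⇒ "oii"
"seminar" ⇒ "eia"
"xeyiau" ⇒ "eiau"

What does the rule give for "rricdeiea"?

What's happening: keep only the vowels.
For "rricdeiea" the result is "ieiea".

ieiea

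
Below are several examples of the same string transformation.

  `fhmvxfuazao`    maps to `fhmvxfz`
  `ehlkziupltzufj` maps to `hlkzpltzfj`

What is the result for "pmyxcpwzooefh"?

The transformation: remove every vowel.
On "pmyxcpwzooefh" that produces "pmyxcpwzfh".

pmyxcpwzfh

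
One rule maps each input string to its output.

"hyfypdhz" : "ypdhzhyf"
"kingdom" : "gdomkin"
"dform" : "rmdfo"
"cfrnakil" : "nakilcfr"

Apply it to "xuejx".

The pattern: move the first 3 characters to the end (rotate left by 3).
On "xuejx" that produces "jxxue".

jxxue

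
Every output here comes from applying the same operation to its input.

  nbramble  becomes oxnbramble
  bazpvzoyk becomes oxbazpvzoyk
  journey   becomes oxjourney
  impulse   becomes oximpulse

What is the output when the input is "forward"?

oxforward

What's happening: prepend "ox".
Doing the same to "forward": "oxforward".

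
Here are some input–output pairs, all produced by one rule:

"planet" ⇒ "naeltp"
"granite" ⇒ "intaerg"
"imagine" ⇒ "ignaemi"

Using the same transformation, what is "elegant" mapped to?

agnetle

In each case the input is transformed by: move the last 3 characters to the front (rotate right by 3), then take characters alternately from the front and the back (1st, last, 2nd, 2nd-last, ...).
Starting from "elegant": after the first operation, "anteleg"; after the second, "agnetle".
(Check on "imagine": → "ineimag" → "ignaemi" ✓)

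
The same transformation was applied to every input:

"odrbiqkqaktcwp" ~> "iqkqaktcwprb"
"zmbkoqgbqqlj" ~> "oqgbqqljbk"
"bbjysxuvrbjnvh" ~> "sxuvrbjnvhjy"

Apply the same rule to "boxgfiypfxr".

The transformation: delete the first 2 characters, then move the first 2 characters to the end (rotate left by 2).
Starting from "boxgfiypfxr": after the first operation, "xgfiypfxr"; after the second, "fiypfxrxg".

fiypfxrxg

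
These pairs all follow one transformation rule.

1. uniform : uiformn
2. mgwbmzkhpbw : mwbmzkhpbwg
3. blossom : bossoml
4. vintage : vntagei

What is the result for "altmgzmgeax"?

The pattern: move the first character to the end, then swap the first and last characters.
Working it through for "altmgzmgeax": intermediate "ltmgzmgeaxa", final "atmgzmgeaxl".

atmgzmgeaxl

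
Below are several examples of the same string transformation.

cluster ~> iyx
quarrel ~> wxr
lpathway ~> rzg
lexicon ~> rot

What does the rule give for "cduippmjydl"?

What's happening: shift every letter 6 places forward in the alphabet (wrapping around), then keep one character in every 3, starting at position 1 (positions 1st, 4th, 7th, ...).
Applying both steps to "cduippmjydl": "ijaovvspejr", then "iosj".

iosj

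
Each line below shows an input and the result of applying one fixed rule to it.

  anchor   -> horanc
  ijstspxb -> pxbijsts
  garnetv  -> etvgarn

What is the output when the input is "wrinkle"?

klewrin

Rule — move the last 3 characters to the front (rotate right by 3).
For "wrinkle" the result is "klewrin".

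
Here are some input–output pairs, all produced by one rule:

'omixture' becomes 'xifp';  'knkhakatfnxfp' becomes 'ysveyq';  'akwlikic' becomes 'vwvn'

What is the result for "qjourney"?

ufyj

Looking at the pairs, the operation is to keep every other character starting from the second (positions 2nd, 4th, 6th, ...), then shift every letter 11 places forward in the alphabet (wrapping around).
On "qjourney": the first step gives "juny", and the second then gives "ufyj".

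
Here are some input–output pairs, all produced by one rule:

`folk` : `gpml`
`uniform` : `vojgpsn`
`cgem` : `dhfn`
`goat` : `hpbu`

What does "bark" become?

cbsl

What's happening: shift every letter 1 place forward in the alphabet (wrapping around).
"bark" → "cbsl".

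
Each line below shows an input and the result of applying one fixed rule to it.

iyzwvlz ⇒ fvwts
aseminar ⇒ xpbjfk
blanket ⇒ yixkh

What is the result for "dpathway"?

amxqet

Rule — delete the last 2 characters, then shift every letter 3 places backward in the alphabet (wrapping around).
Applying that to "dpathway" gives "amxqet".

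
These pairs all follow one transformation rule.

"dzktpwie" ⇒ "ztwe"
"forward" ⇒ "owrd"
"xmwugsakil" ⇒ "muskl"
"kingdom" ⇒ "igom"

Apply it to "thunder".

hner

Looking at the pairs, the operation is to swap each adjacent pair of characters (1↔2, 3↔4, ...), then keep every other character starting from the first (positions 1st, 3rd, 5th, ...).
For "thunder" the result is "hner".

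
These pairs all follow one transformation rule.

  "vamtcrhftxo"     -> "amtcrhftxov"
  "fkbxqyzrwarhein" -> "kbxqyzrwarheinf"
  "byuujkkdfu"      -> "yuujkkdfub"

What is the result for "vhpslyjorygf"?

Looking at the pairs, the operation is to move the first character to the end.
On "vhpslyjorygf" that produces "hpslyjorygfv".

hpslyjorygfv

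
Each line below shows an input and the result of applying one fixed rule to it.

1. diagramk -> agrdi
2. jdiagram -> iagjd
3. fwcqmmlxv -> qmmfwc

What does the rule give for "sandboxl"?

Each output is the input with this applied: delete the last 3 characters, then move the last 3 characters to the front (rotate right by 3).
For "sandboxl", step one produces "sandb"; step two turns that into "ndbsa".

ndbsa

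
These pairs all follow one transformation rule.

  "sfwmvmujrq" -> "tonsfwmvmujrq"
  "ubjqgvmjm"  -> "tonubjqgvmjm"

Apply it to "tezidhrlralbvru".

tontezidhrlralbvru

The rule is to prepend "ton".
"tezidhrlralbvru" → "tontezidhrlralbvru".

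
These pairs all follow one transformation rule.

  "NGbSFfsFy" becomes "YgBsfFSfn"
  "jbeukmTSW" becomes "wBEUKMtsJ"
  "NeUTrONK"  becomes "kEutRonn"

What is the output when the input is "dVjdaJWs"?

Each output is the input with this applied: flip the case of every letter, then swap the first and last characters.
On "dVjdaJWs": the first step gives "DvJDAjwS", and the second then gives "SvJDAjwD".

SvJDAjwD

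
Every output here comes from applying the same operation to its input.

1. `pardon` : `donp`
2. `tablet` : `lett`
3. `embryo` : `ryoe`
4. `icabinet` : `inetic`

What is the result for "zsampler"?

In each case the input is transformed by: swap the front and back halves of the string, then delete the last 2 characters.
Starting from "zsampler": after the first operation, "plerzsam"; after the second, "plerzs".
(Check on "tablet": → "lettab" → "lett" ✓)

plerzs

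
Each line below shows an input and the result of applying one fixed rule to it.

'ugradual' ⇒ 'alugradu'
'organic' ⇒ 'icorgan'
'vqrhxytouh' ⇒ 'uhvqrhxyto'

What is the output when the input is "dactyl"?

In each case the input is transformed by: move the last 2 characters to the front (rotate right by 2).
So "dactyl" becomes "yldact".

yldact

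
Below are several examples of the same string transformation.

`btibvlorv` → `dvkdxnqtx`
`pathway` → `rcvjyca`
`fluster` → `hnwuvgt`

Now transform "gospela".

Looking at the pairs, the operation is to shift every letter 2 places forward in the alphabet (wrapping around).
Doing the same to "gospela": "iqurgnc".

iqurgnc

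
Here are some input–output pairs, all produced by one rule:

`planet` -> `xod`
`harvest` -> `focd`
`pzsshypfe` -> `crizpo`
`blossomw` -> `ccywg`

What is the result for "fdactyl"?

The transformation: shift every letter 10 places forward in the alphabet (wrapping around), then delete the first 3 characters.
For "fdactyl", step one produces "pnkmdiv"; step two turns that into "mdiv".
(Check on "pzsshypfe": → "zjccrizpo" → "crizpo" ✓)

mdiv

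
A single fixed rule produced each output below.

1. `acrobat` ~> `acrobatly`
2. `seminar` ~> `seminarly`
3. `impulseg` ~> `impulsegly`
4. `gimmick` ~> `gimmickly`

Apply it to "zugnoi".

zugnoily

What's happening: append "ly".
"zugnoi" → "zugnoily".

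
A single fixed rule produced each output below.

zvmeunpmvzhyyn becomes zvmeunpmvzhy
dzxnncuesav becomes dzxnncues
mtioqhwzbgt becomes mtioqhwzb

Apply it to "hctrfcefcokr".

hctrfcefco

Rule — delete the last 2 characters.
"hctrfcefcokr" → "hctrfcefco".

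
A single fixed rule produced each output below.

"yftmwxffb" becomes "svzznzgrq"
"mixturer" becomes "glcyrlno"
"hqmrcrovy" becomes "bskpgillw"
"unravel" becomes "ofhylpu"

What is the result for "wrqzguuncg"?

The transformation: shift every letter 6 places backward in the alphabet (wrapping around), then take characters alternately from the front and the back (1st, last, 2nd, 2nd-last, ...).
On "wrqzguuncg": the first step gives "qlktaoohwa", and the second then gives "qalwkhtoao".
(Check on "mixturer": → "gcrnolyl" → "glcyrlno" ✓)

qalwkhtoao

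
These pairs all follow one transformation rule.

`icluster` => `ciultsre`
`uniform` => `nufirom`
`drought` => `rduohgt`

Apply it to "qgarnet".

Each output is the input with this applied: swap each adjacent pair of characters (1↔2, 3↔4, ...).
For "qgarnet" the result is "gqraent".

gqraent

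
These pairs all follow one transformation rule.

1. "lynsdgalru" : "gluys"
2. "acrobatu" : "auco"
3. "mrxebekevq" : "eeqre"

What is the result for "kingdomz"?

ozig

The transformation: keep every other character starting from the second (positions 2nd, 4th, 6th, ...), then move the first 2 characters to the end (rotate left by 2).
For "kingdomz" the result is "ozig".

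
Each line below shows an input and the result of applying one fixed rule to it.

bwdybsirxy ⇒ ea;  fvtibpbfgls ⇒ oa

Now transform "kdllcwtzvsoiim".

What's happening: shift every letter 8 places forward in the alphabet (wrapping around), then keep only the vowels.
For "kdllcwtzvsoiim", step one produces "slttkebhdawqqu"; step two turns that into "eau".
(Check on "bwdybsirxy": → "jelgjaqzfg" → "ea" ✓)

eau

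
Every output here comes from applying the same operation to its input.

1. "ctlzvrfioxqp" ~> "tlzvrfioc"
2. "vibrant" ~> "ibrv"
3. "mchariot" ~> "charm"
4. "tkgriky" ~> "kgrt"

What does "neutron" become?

The transformation: delete the last 3 characters, then move the first character to the end.
On "neutron": the first step gives "neut", and the second then gives "eutn".

eutn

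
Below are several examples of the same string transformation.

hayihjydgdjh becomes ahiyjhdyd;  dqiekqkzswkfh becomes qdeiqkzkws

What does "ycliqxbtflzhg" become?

cyilxqtblf

The pattern: swap each adjacent pair of characters (1↔2, 3↔4, ...), then delete the last 3 characters.
On "ycliqxbtflzhg": the first step gives "cyilxqtblfhzg", and the second then gives "cyilxqtblf".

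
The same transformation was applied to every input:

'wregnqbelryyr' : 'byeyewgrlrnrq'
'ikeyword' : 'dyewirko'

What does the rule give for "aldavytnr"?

ayavdtlrn

In each case the input is transformed by: sort the characters into alphabetical order, then take characters alternately from the front and the back (1st, last, 2nd, 2nd-last, ...).
Working it through for "aldavytnr": intermediate "aadlnrtvy", final "ayavdtlrn".
(Check on "ikeyword": → "deikorwy" → "dyewirko" ✓)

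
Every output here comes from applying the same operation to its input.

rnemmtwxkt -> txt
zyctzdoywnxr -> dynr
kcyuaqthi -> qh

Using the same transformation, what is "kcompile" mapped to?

The pattern: keep every other character starting from the second (positions 2nd, 4th, 6th, ...), then delete the first 2 characters.
On "kcompile": the first step gives "cmie", and the second then gives "ie".

ie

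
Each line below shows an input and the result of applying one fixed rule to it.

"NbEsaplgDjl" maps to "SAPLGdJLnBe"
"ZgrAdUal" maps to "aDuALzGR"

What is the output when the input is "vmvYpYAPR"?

yPyaprVMV

The pattern: move the first 3 characters to the end (rotate left by 3), then flip the case of every letter.
Applying both steps to "vmvYpYAPR": "YpYAPRvmv", then "yPyaprVMV".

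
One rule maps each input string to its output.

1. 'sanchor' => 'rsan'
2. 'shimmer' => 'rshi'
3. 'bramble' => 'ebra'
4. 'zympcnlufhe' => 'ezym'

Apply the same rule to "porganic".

cpor

The rule is to move the first 3 characters to the end (rotate left by 3), then keep only the last 4 characters.
Starting from "porganic": after the first operation, "ganicpor"; after the second, "cpor".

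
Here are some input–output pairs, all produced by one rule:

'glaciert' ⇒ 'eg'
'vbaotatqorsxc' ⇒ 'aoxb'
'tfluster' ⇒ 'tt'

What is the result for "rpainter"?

tr

What's happening: move the first 3 characters to the end (rotate left by 3), then keep one character in every 3, starting at position 3 (positions 3rd, 6th, 9th, ...).
On "rpainter": the first step gives "interrpa", and the second then gives "tr".
(Check on "vbaotatqorsxc": → "otatqorsxcvba" → "aoxb" ✓)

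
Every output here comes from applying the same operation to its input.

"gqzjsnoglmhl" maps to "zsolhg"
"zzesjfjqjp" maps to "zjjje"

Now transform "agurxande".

xunea

In each case the input is transformed by: keep every other character starting from the first (positions 1st, 3rd, 5th, ...), then sort the characters into reverse alphabetical order.
Starting from "agurxande": after the first operation, "auxne"; after the second, "xunea".
(Check on "gqzjsnoglmhl": → "gzsolh" → "zsolhg" ✓)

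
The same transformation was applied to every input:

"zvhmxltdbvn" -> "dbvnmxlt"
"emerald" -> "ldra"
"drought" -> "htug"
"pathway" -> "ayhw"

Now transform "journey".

eyrn

Looking at the pairs, the operation is to delete the first 3 characters, then swap the front and back halves of the string.
On "journey": the first step gives "rney", and the second then gives "eyrn".
(Check on "pathway": → "hway" → "ayhw" ✓)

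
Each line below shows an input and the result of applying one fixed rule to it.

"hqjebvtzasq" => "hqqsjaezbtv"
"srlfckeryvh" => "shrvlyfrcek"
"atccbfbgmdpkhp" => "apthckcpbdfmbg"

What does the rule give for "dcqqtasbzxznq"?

dqcnqzqxtzabs

Each output is the input with this applied: take characters alternately from the front and the back (1st, last, 2nd, 2nd-last, ...).
So "dcqqtasbzxznq" becomes "dqcnqzqxtzabs".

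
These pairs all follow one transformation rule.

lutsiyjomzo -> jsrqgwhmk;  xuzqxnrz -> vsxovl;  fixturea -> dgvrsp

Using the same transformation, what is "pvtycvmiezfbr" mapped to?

The pattern: shift every letter 2 places backward in the alphabet (wrapping around), then delete the last 2 characters.
"pvtycvmiezfbr" → "ntrwatkgcxdzp" → "ntrwatkgcxd".

ntrwatkgcxd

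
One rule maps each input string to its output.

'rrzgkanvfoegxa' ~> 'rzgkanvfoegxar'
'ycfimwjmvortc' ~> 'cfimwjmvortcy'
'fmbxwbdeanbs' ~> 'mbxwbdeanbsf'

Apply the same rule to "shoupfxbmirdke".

Each output is the input with this applied: move the first character to the end.
For "shoupfxbmirdke" the result is "houpfxbmirdkes".

houpfxbmirdkes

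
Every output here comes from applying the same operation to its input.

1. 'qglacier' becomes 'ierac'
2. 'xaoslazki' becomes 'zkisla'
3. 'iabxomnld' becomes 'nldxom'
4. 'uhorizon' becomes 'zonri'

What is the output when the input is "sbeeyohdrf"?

The pattern: delete the first 3 characters, then move the last 3 characters to the front (rotate right by 3).
Doing the same to "sbeeyohdrf": "drfeyoh".

drfeyoh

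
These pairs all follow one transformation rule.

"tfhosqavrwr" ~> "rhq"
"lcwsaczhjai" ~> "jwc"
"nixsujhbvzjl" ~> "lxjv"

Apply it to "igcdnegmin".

The pattern: keep one character in every 3, starting at position 3 (positions 3rd, 6th, 9th, ...), then move the last character to the front.
Starting from "igcdnegmin": after the first operation, "cei"; after the second, "ice".

ice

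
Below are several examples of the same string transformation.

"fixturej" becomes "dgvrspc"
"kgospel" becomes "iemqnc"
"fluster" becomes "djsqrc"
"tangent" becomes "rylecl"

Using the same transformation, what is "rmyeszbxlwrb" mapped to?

pkwcqxzvjup

The rule is to delete the last character, then shift every letter 2 places backward in the alphabet (wrapping around).
"rmyeszbxlwrb" → "pkwcqxzvjup".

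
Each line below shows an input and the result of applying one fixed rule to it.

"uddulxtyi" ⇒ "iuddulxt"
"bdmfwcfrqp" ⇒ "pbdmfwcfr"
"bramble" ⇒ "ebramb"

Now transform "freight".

tfreig

Each output is the input with this applied: move the last character to the front, then delete the last character.
So "freight" becomes "tfreig".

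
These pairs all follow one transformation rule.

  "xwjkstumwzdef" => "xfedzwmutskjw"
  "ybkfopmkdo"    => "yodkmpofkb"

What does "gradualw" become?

The transformation: move the first character to the end, then reverse the string.
Working it through for "gradualw": intermediate "radualwg", final "gwlaudar".

gwlaudar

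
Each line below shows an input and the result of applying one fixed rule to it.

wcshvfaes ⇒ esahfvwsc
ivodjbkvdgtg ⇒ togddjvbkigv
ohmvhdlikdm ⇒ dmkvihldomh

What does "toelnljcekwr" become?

The transformation: take characters alternately from the front and the back (1st, last, 2nd, 2nd-last, ...), then move the first 3 characters to the end (rotate left by 3).
Applying both steps to "toelnljcekwr": "troweklenclj", then "weklencljtro".

weklencljtro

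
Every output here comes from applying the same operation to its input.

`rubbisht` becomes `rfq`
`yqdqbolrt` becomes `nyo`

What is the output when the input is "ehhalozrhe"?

The pattern: shift every letter 3 places backward in the alphabet (wrapping around), then keep one character in every 3, starting at position 2 (positions 2nd, 5th, 8th, ...).
"ehhalozrhe" → "beexilwoeb" → "eio".

eio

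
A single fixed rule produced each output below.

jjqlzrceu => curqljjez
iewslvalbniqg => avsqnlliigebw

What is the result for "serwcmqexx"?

Rule — sort the characters into reverse alphabetical order, then swap the first and last characters.
"serwcmqexx" → "xxwsrqmeec" → "cxwsrqmeex".

cxwsrqmeex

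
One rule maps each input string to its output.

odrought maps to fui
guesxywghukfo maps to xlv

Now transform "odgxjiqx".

fux

Looking at the pairs, the operation is to shift every letter 9 places backward in the alphabet (wrapping around), then keep only the first 3 characters.
On "odgxjiqx" that produces "fux".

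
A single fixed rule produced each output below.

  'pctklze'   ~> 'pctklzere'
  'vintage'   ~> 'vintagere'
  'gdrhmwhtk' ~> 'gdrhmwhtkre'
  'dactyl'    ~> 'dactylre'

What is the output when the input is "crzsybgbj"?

crzsybgbjre

The rule is to append "re".
Doing the same to "crzsybgbj": "crzsybgbjre".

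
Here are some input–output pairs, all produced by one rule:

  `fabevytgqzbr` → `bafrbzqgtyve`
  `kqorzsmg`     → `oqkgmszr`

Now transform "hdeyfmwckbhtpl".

edhlpthbkcwmfy

The rule is to reverse the string, then move the last 3 characters to the front (rotate right by 3).
Starting from "hdeyfmwckbhtpl": after the first operation, "lpthbkcwmfyedh"; after the second, "edhlpthbkcwmfy".
(Check on "kqorzsmg": → "gmszroqk" → "oqkgmszr" ✓)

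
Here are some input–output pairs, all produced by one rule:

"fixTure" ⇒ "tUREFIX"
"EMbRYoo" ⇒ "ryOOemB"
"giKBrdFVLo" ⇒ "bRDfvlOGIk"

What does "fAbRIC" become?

The pattern: flip the case of every letter, then move the first 3 characters to the end (rotate left by 3).
"fAbRIC" → "ricFaB".

ricFaB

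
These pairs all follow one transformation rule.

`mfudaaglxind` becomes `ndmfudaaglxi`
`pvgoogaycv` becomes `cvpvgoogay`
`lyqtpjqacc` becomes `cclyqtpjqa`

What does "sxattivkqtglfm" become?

fmsxattivkqtgl

What's happening: move the last 2 characters to the front (rotate right by 2).
"sxattivkqtglfm" → "fmsxattivkqtgl".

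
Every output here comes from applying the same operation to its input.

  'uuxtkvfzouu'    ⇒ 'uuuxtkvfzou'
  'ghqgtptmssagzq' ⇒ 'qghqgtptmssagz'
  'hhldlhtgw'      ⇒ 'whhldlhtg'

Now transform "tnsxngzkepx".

xtnsxngzkep

Rule — move the last character to the front.
On "tnsxngzkepx" that produces "xtnsxngzkep".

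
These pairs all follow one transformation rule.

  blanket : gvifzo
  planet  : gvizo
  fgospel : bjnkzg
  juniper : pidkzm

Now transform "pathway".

The rule is to delete the first character, then shift every letter 5 places backward in the alphabet (wrapping around).
Working it through for "pathway": intermediate "athway", final "vocrvt".

vocrvt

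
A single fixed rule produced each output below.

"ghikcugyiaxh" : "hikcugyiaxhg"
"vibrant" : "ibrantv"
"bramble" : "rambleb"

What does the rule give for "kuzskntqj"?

uzskntqjk

Looking at the pairs, the operation is to move the first character to the end.
On "kuzskntqj" that produces "uzskntqjk".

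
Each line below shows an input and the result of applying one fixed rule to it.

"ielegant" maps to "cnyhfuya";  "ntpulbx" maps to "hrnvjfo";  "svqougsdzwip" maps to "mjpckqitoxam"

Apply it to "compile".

The pattern: take characters alternately from the front and the back (1st, last, 2nd, 2nd-last, ...), then shift every letter 6 places backward in the alphabet (wrapping around).
Applying both steps to "compile": "ceolmip", then "wyifgcj".
(Check on "ntpulbx": → "nxtbplu" → "hrnvjfo" ✓)

wyifgcj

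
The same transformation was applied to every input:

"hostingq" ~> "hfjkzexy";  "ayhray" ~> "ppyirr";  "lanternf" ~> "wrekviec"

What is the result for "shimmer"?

iyzddvj

Looking at the pairs, the operation is to shift every letter 9 places backward in the alphabet (wrapping around), then swap the first and last characters.
On "shimmer": the first step gives "jyzddvi", and the second then gives "iyzddvj".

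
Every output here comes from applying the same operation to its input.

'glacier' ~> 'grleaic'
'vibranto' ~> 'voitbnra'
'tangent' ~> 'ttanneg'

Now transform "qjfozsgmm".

Looking at the pairs, the operation is to take characters alternately from the front and the back (1st, last, 2nd, 2nd-last, ...).
For "qjfozsgmm" the result is "qmjmfgosz".

qmjmfgosz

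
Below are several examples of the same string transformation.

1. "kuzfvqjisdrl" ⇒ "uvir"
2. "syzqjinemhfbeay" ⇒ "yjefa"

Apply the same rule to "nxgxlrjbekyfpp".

xlbyp

Each output is the input with this applied: keep one character in every 3, starting at position 2 (positions 2nd, 5th, 8th, ...).
On "nxgxlrjbekyfpp" that produces "xlbyp".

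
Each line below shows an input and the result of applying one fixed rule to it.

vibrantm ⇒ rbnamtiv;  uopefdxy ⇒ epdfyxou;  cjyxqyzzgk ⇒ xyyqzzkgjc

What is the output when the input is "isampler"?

malpresi

The pattern: swap each adjacent pair of characters (1↔2, 3↔4, ...), then move the first 2 characters to the end (rotate left by 2).
For "isampler", step one produces "simalpre"; step two turns that into "malpresi".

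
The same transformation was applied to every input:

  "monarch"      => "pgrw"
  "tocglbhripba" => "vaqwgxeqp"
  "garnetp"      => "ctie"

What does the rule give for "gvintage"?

The transformation: shift every letter 11 places backward in the alphabet (wrapping around), then delete the first 3 characters.
Working it through for "gvintage": intermediate "vkxcipvt", final "cipvt".

cipvt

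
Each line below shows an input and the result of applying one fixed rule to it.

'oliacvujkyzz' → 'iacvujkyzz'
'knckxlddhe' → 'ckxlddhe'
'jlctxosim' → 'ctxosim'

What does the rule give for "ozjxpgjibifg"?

jxpgjibifg

What's happening: delete the first 2 characters.
On "ozjxpgjibifg" that produces "jxpgjibifg".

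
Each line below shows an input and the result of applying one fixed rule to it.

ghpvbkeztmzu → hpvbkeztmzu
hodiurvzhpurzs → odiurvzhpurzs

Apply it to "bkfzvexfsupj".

The transformation: delete the first character.
For "bkfzvexfsupj" the result is "kfzvexfsupj".

kfzvexfsupj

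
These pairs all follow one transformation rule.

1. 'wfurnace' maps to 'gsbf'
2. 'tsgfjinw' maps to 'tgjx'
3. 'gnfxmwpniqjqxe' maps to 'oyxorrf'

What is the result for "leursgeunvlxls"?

Rule — keep every other character starting from the second (positions 2nd, 4th, 6th, ...), then shift every letter 1 place forward in the alphabet (wrapping around).
For "leursgeunvlxls", step one produces "erguvxs"; step two turns that into "fshvwyt".

fshvwyt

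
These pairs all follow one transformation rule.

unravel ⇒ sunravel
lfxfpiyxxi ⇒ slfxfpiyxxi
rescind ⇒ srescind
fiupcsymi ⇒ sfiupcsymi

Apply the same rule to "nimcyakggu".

Each output is the input with this applied: prepend "s".
Doing the same to "nimcyakggu": "snimcyakggu".

snimcyakggu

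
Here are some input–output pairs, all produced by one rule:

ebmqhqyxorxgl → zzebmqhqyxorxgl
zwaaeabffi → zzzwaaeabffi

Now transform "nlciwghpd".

Each output is the input with this applied: prepend "zz".
Applying that to "nlciwghpd" gives "zznlciwghpd".

zznlciwghpd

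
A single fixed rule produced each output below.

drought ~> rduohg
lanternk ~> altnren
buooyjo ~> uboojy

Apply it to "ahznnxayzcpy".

The transformation: delete the last character, then swap each adjacent pair of characters (1↔2, 3↔4, ...).
Starting from "ahznnxayzcpy": after the first operation, "ahznnxayzcp"; after the second, "hanzxnyaczp".

hanzxnyaczp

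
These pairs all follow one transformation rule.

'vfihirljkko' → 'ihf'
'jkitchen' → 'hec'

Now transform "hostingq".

ihg

In each case the input is transformed by: sort the characters into reverse alphabetical order, then keep only the last 3 characters.
On "hostingq": the first step gives "tsqonihg", and the second then gives "ihg".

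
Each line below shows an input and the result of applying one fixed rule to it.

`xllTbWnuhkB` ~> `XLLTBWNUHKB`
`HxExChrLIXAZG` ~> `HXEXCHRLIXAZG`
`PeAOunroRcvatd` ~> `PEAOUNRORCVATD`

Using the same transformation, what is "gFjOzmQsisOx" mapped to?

The rule is to convert every letter to uppercase.
Applying that to "gFjOzmQsisOx" gives "GFJOZMQSISOX".

GFJOZMQSISOX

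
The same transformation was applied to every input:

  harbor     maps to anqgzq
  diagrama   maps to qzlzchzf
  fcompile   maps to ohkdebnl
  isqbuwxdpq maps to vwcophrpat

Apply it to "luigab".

fzakth

The transformation: shift every letter 1 place backward in the alphabet (wrapping around), then swap the front and back halves of the string.
On "luigab" that produces "fzakth".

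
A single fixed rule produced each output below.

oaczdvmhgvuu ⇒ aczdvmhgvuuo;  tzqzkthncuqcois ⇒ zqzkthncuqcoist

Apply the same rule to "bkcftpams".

kcftpamsb

Each output is the input with this applied: move the first character to the end.
Doing the same to "bkcftpams": "kcftpamsb".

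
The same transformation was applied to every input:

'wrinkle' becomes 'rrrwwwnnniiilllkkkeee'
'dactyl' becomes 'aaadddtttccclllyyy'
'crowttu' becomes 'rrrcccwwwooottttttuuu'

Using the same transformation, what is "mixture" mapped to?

Each output is the input with this applied: swap each adjacent pair of characters (1↔2, 3↔4, ...), then repeat every character 3 times.
For "mixture", step one produces "imtxrue"; step two turns that into "iiimmmtttxxxrrruuueee".

iiimmmtttxxxrrruuueee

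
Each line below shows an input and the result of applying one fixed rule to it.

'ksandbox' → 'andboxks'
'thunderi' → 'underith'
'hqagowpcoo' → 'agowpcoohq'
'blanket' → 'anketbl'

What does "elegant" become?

Rule — move the first 2 characters to the end (rotate left by 2).
Doing the same to "elegant": "egantel".

egantel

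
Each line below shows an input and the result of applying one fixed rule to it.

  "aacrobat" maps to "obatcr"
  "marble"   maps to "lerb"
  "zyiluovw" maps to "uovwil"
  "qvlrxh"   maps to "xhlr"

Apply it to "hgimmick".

Rule — delete the first 2 characters, then move the first 2 characters to the end (rotate left by 2).
"hgimmick" → "mickim".

mickim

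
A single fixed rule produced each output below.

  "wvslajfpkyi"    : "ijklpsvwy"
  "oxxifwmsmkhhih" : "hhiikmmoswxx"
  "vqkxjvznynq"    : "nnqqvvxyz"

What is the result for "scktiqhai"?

hiikqst

The pattern: sort the characters into alphabetical order, then delete the first 2 characters.
"scktiqhai" → "achiikqst" → "hiikqst".
(Check on "wvslajfpkyi": → "afijklpsvwy" → "ijklpsvwy" ✓)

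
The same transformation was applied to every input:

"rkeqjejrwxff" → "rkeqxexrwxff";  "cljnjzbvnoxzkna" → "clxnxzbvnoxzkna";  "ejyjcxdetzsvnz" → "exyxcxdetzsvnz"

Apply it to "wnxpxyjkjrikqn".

Rule — replace every "j" with "x".
"wnxpxyjkjrikqn" → "wnxpxyxkxrikqn".

wnxpxyxkxrikqn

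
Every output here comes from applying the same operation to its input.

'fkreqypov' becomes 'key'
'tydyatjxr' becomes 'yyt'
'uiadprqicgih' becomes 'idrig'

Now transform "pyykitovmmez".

The rule is to delete the last 2 characters, then keep every other character starting from the second (positions 2nd, 4th, 6th, ...).
For "pyykitovmmez", step one produces "pyykitovmm"; step two turns that into "yktvm".

yktvm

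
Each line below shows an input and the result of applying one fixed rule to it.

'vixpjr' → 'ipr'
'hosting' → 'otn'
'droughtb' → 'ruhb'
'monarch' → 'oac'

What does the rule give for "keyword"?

ewr

The pattern: keep every other character starting from the second (positions 2nd, 4th, 6th, ...).
Doing the same to "keyword": "ewr".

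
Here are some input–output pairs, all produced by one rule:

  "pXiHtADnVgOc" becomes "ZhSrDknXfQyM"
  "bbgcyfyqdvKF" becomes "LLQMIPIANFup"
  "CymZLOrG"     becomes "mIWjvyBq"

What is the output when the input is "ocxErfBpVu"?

In each case the input is transformed by: flip the case of every letter, then shift every letter 10 places forward in the alphabet (wrapping around).
Working it through for "ocxErfBpVu": intermediate "OCXeRFbPvU", final "YMHoBPlZfE".

YMHoBPlZfE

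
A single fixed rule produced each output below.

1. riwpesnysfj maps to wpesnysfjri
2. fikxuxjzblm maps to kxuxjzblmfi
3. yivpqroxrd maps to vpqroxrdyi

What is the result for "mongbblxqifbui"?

Each output is the input with this applied: move the first 2 characters to the end (rotate left by 2).
On "mongbblxqifbui" that produces "ngbblxqifbuimo".

ngbblxqifbuimo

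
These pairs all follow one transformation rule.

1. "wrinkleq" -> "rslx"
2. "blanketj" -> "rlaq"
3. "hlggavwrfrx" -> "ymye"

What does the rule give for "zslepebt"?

The pattern: shift every letter 7 places forward in the alphabet (wrapping around), then keep only the last 4 characters.
Working it through for "zslepebt": intermediate "gzslwlia", final "wlia".

wlia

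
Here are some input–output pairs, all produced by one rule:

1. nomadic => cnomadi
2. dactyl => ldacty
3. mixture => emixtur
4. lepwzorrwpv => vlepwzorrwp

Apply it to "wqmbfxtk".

kwqmbfxt

What's happening: move the last character to the front.
Applying that to "wqmbfxtk" gives "kwqmbfxt".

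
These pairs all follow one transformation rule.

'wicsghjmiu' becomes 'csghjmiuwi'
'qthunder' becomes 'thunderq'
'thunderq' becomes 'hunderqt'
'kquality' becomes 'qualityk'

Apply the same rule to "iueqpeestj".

eqpeestjiu

The transformation: move the last 3 characters to the front (rotate right by 3), then swap the front and back halves of the string.
Working it through for "iueqpeestj": intermediate "stjiueqpee", final "eqpeestjiu".
(Check on "thunderq": → "erqthund" → "hunderqt" ✓)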